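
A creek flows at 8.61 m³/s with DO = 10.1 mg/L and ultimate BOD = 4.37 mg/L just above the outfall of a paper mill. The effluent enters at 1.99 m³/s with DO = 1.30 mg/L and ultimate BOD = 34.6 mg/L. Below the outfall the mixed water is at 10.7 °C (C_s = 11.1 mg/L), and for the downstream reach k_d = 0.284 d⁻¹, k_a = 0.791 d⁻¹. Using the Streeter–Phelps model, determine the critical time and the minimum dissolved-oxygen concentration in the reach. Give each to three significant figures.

t_c ≈ 0.763 d; minimum DO ≈ 8.20 mg/L

Mixed DO = (8.61×10.1 + 1.99×1.30)/(8.61+1.99) = 89.55/10.60 = 8.448 mg/L.
Mixed L₀ = (8.61×4.37 + 1.99×34.6)/(10.60) = 106.5/10.60 = 10.05 mg/L.
Initial deficit D₀ = C_s − DO₀ = 11.1 − 8.448 = 2.652 mg/L.
t_c = (1/0.5070) ln[(0.791/0.284)(1 − 2.652×0.5070/(0.284×10.05))] = 1.972 × ln(1.472) = 0.7632 d.
D_c = (0.284/0.791) × 10.05 × e^(−0.284×0.7632) = 0.3590 × 10.05 × 0.8051 = 2.904 mg/L.
Minimum DO = 11.1 − 2.904 = 8.196 mg/L.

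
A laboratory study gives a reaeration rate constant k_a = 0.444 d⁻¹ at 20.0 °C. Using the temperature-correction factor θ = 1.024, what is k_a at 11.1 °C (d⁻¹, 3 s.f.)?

k_a(T₂) = k_a(T₁) · θ^(T₂−T₁) = 0.444 × 1.024^(11.1−20.0)
= 0.444 × 1.024^-8.90 = 0.444 × 0.8097 = 0.3595 d⁻¹.

k_a ≈ 0.360 d⁻¹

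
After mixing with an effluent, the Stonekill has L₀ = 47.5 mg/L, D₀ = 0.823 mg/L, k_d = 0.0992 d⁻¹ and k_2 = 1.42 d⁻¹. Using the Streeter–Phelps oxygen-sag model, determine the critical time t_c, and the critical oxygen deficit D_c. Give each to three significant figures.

t_c ≈ 1.82 d; D_c ≈ 2.77 mg/L

At the critical point dD/dt = 0, so k_d L₀ e^(−k_d t) = k_2 D. Substituting D(t) from the Streeter–Phelps equation and solving for t gives
t_c = ln[(k_2/k_d)(1 − D₀(k_2−k_d)/(k_d L₀))] / (k_2−k_d).
Here k_2−k_d = 1.321 d⁻¹ and 1 − D₀(k_2−k_d)/(k_d L₀) = 1 − 0.823×1.321/(0.0992×47.5) = 0.7693, so
t_c = ln(14.31 × 0.7693) / 1.321 = 2.399 / 1.321 = 1.816 d.
L(t_c) = L₀ e^(−k_d t_c) = 47.5 × 0.8351 = 39.67 mg/L, and at the critical point k_2 D_c = k_d L, so D_c = (0.0992/1.42) × 39.67 = 2.771 mg/L.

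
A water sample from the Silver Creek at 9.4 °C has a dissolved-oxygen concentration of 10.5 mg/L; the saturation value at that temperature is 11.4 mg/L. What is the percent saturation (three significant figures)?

% saturation = C/C_s × 100 = 10.5/11.4 × 100 = 92.1 %.

92.1 % saturation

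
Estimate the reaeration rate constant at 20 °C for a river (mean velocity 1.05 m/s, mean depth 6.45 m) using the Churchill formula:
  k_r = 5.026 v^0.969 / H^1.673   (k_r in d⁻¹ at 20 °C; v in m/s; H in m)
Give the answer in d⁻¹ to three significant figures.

k_r = 5.026 × 1.05^0.969 / 6.45^1.673 = 5.026 × 1.048 / 22.61 = 0.2330 d⁻¹.

k_r ≈ 0.233 d⁻¹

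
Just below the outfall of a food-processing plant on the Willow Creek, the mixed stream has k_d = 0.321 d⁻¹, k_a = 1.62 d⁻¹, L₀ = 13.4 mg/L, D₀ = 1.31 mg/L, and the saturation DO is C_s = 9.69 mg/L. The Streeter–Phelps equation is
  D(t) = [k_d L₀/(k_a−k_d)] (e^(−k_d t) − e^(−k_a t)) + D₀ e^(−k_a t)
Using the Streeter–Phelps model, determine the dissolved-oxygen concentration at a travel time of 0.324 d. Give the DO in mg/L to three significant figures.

k_d L₀/(k_a−k_d) = 0.321×13.4/(1.62−0.321) = 4.301/1.299 = 3.311 mg/L.
e^(−k_d t) = e^(−0.321×0.3240) = 0.9012; e^(−k_a t) = e^(−1.62×0.3240) = 0.5916.
D = 3.311 × (0.9012 − 0.5916) + 1.31 × 0.5916 = 1.025 + 0.7750 = 1.800 mg/L.
DO = C_s − D = 9.69 − 1.800 = 7.890 mg/L.

DO ≈ 7.89 mg/L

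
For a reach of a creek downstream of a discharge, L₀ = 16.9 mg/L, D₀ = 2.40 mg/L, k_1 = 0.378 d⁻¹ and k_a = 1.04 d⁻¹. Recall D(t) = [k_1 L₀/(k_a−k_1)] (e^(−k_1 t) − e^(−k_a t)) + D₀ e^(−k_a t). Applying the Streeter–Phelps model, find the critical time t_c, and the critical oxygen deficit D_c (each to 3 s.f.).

With k_a/k_1 = 2.751 and 1 − D₀(k_a−k_1)/(k_1 L₀) = 0.7513,
t_c = ln(2.751 × 0.7513) / (1.04 − 0.378) = ln(2.067) / 0.6620 = 0.7261/0.6620 = 1.097 d.
L(t_c) = L₀ e^(−k_1 t_c) = 16.9 × 0.6606 = 11.16 mg/L, and at the critical point k_a D_c = k_1 L, so D_c = (0.378/1.04) × 11.16 = 4.058 mg/L.

t_c ≈ 1.10 d; D_c ≈ 4.06 mg/L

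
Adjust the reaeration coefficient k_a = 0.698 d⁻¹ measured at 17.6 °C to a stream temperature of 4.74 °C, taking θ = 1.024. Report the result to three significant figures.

k_a(T₂) = k_a(T₁) · θ^(T₂−T₁) = 0.698 × 1.024^(4.74−17.6)
= 0.698 × 1.024^-12.9 = 0.698 × 0.7371 = 0.5145 d⁻¹.

k_a ≈ 0.515 d⁻¹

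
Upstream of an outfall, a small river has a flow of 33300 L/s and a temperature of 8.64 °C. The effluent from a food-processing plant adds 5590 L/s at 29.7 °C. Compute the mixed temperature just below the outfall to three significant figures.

11.7 °C

Flow-weighted mixing: C = (Q_r C_r + Q_w C_w)/(Q_r + Q_w)
= (33300×8.64 + 5590×29.7)/(33300 + 5590) = 453700/38890 = 11.67 °C.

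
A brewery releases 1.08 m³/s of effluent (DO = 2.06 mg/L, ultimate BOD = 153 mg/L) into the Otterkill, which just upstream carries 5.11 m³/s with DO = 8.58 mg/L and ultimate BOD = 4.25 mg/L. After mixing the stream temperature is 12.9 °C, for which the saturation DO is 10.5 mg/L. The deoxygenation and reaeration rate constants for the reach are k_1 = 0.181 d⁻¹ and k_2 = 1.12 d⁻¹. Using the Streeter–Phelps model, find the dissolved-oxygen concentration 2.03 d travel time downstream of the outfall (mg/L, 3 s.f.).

DO ≈ 6.75 mg/L

Mixed DO = (5.11×8.58 + 1.08×2.06)/(5.11+1.08) = 46.07/6.190 = 7.442 mg/L.
Mixed L₀ = (5.11×4.25 + 1.08×153)/(6.190) = 187.0/6.190 = 30.20 mg/L.
Initial deficit D₀ = C_s − DO₀ = 10.5 − 7.442 = 3.058 mg/L.
D(2.03) = [0.181×30.20/(1.12−0.181)](e^(−0.181×2.03) − e^(−1.12×2.03)) + 3.058 e^(−1.12×2.03)
= 5.822 × (0.6925 − 0.1029) + 3.058 × 0.1029 = 3.747 mg/L.
DO = 10.5 − 3.747 = 6.753 mg/L.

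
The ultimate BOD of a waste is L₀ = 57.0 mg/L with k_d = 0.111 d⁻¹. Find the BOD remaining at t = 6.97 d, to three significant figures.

L ≈ 26.3 mg/L

L_t = L₀ e^(−k_d t) = 57.0 × e^(−0.111×6.97) = 57.0 × 0.4613 = 26.30 mg/L.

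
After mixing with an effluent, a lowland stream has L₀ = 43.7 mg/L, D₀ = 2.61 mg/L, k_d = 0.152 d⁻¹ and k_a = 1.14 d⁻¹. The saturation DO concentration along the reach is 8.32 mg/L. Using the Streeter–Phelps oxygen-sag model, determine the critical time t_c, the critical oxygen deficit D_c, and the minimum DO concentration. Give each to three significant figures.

t_c ≈ 1.54 d; D_c ≈ 4.61 mg/L; min DO ≈ 3.71 mg/L

At the critical point dD/dt = 0, so k_d L₀ e^(−k_d t) = k_a D. Substituting D(t) from the Streeter–Phelps equation and solving for t gives
t_c = ln[(k_a/k_d)(1 − D₀(k_a−k_d)/(k_d L₀))] / (k_a−k_d).
Here k_a−k_d = 0.9880 d⁻¹ and 1 − D₀(k_a−k_d)/(k_d L₀) = 1 − 2.61×0.9880/(0.152×43.7) = 0.6118, so
t_c = ln(7.500 × 0.6118) / 0.9880 = 1.524 / 0.9880 = 1.542 d.
L(t_c) = L₀ e^(−k_d t_c) = 43.7 × 0.7911 = 34.57 mg/L, and at the critical point k_a D_c = k_d L, so D_c = (0.152/1.14) × 34.57 = 4.609 mg/L.
Minimum DO = C_s − D_c = 8.32 − 4.609 = 3.711 mg/L.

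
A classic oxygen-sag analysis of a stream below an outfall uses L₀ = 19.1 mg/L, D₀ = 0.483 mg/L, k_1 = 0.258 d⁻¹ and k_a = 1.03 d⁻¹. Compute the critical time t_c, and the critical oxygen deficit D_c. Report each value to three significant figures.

At the critical point dD/dt = 0, so k_1 L₀ e^(−k_1 t) = k_a D. Substituting D(t) from the Streeter–Phelps equation and solving for t gives
t_c = ln[(k_a/k_1)(1 − D₀(k_a−k_1)/(k_1 L₀))] / (k_a−k_1).
Here k_a−k_1 = 0.7720 d⁻¹ and 1 − D₀(k_a−k_1)/(k_1 L₀) = 1 − 0.483×0.7720/(0.258×19.1) = 0.9243, so
t_c = ln(3.992 × 0.9243) / 0.7720 = 1.306 / 0.7720 = 1.691 d.
D_c = (k_1/k_a) L₀ e^(−k_1 t_c) = (0.258/1.03) × 19.1 × e^(−0.258×1.691) = 0.2505 × 19.1 × 0.6464 = 3.093 mg/L.

t_c ≈ 1.69 d; D_c ≈ 3.09 mg/L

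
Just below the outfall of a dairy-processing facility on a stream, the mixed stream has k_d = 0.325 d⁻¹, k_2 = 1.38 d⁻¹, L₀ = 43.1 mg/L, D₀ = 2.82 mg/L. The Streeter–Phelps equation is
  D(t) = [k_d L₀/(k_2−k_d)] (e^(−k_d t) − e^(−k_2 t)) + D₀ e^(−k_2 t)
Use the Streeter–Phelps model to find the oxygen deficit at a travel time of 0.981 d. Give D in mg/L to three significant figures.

D ≈ 6.95 mg/L

k_d L₀/(k_2−k_d) = 0.325×43.1/(1.38−0.325) = 14.01/1.055 = 13.28 mg/L.
e^(−k_d t) = e^(−0.325×0.9810) = 0.7270; e^(−k_2 t) = e^(−1.38×0.9810) = 0.2583.
D = 13.28 × (0.7270 − 0.2583) + 2.82 × 0.2583 = 6.224 + 0.7283 = 6.952 mg/L.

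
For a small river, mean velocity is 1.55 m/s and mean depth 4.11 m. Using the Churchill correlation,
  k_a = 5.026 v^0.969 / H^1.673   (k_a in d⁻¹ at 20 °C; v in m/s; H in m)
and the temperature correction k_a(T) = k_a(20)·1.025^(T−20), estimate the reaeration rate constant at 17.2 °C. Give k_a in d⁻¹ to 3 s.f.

k_a(20) = 5.026 × 1.55^0.969 / 4.11^1.673 = 5.026 × 1.529 / 10.64 = 0.7223 d⁻¹.
k_a(17.2) = 0.7223 × 1.025^(17.2−20) = 0.7223 × 0.9332 = 0.6740 d⁻¹.

k_a ≈ 0.674 d⁻¹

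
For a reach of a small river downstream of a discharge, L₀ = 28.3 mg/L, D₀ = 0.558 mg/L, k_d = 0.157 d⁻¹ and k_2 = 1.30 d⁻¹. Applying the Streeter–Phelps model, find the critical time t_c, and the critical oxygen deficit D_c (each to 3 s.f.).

t_c ≈ 1.71 d; D_c ≈ 2.61 mg/L

At the critical point dD/dt = 0, so k_d L₀ e^(−k_d t) = k_2 D. Substituting D(t) from the Streeter–Phelps equation and solving for t gives
t_c = ln[(k_2/k_d)(1 − D₀(k_2−k_d)/(k_d L₀))] / (k_2−k_d).
Here k_2−k_d = 1.143 d⁻¹ and 1 − D₀(k_2−k_d)/(k_d L₀) = 1 − 0.558×1.143/(0.157×28.3) = 0.8565, so
t_c = ln(8.280 × 0.8565) / 1.143 = 1.959 / 1.143 = 1.714 d.
D_c = (k_d/k_2) L₀ e^(−k_d t_c) = (0.157/1.30) × 28.3 × e^(−0.157×1.714) = 0.1208 × 28.3 × 0.7641 = 2.611 mg/L.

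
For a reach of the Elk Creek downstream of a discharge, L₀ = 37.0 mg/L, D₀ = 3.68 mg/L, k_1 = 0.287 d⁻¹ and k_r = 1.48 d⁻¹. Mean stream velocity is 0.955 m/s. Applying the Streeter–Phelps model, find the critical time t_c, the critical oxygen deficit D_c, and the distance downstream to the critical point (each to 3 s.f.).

t_c = [1/(k_r−k_1)] ln[(k_r/k_1)(1 − D₀(k_r−k_1)/(k_1 L₀))]
= [1/(1.48−0.287)] ln[(1.48/0.287)(1 − 3.68×1.193/(0.287×37.0))]
= (1/1.193) ln[5.157 × 0.5866] = 0.8382 × ln(3.025) = 0.8382 × 1.107 = 0.9278 d.
D_c = (k_1/k_r) L₀ e^(−k_1 t_c) = (0.287/1.48) × 37.0 × e^(−0.287×0.9278) = 0.1939 × 37.0 × 0.7662 = 5.498 mg/L.
x_c = v t_c = 0.955 m/s × 0.9278 d × 86400 s/d = 76550 m ≈ 76.6 km.

t_c ≈ 0.928 d; D_c ≈ 5.50 mg/L; x_c ≈ 76.6 km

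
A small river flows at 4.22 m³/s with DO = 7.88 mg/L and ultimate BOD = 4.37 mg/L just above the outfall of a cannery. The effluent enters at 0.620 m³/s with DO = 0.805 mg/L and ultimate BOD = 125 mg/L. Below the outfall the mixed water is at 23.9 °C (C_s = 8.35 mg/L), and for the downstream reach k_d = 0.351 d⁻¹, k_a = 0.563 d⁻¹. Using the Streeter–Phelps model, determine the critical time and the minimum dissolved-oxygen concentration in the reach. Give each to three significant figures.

Mixed DO = (4.22×7.88 + 0.620×0.805)/(4.22+0.620) = 33.75/4.840 = 6.974 mg/L.
Mixed L₀ = (4.22×4.37 + 0.620×125)/(4.840) = 95.94/4.840 = 19.82 mg/L.
Initial deficit D₀ = C_s − DO₀ = 8.35 − 6.974 = 1.376 mg/L.
t_c = (1/0.2120) ln[(0.563/0.351)(1 − 1.376×0.2120/(0.351×19.82))] = 4.717 × ln(1.537) = 2.027 d.
D_c = (0.351/0.563) × 19.82 × e^(−0.351×2.027) = 0.6234 × 19.82 × 0.4910 = 6.068 mg/L.
Minimum DO = 8.35 − 6.068 = 2.282 mg/L.

t_c ≈ 2.03 d; minimum DO ≈ 2.28 mg/L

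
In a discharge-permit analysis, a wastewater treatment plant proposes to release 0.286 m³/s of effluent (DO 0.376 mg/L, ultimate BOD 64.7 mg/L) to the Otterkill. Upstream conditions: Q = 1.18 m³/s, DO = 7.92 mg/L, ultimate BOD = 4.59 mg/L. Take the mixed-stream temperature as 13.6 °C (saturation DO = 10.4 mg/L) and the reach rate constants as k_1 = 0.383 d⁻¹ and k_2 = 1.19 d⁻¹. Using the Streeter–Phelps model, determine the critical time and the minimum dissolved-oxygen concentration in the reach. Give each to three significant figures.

Mixed DO = (1.18×7.92 + 0.286×0.376)/(1.18+0.286) = 9.453/1.466 = 6.448 mg/L.
Mixed L₀ = (1.18×4.59 + 0.286×64.7)/(1.466) = 23.92/1.466 = 16.32 mg/L.
Initial deficit D₀ = C_s − DO₀ = 10.4 − 6.448 = 3.952 mg/L.
t_c = (1/0.8070) ln[(1.19/0.383)(1 − 3.952×0.8070/(0.383×16.32))] = 1.239 × ln(1.522) = 0.5201 d.
D_c = (0.383/1.19) × 16.32 × e^(−0.383×0.5201) = 0.3218 × 16.32 × 0.8194 = 4.303 mg/L.
Minimum DO = 10.4 − 4.303 = 6.097 mg/L.

t_c ≈ 0.520 d; minimum DO ≈ 6.10 mg/L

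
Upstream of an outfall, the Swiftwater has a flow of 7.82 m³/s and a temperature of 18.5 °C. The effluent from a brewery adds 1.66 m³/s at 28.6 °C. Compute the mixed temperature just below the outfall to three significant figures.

Flow-weighted mixing: C = (Q_r C_r + Q_w C_w)/(Q_r + Q_w)
= (7.82×18.5 + 1.66×28.6)/(7.82 + 1.66) = 192.1/9.480 = 20.27 °C.

20.3 °C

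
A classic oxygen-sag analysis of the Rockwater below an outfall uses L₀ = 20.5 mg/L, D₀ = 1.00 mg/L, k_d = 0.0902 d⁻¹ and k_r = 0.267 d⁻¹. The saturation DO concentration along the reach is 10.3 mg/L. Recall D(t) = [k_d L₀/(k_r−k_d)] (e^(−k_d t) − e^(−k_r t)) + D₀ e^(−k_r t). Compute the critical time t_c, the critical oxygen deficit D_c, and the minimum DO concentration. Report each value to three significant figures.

t_c ≈ 5.57 d; D_c ≈ 4.19 mg/L; min DO ≈ 6.11 mg/L

t_c = [1/(k_r−k_d)] ln[(k_r/k_d)(1 − D₀(k_r−k_d)/(k_d L₀))]
= [1/(0.267−0.0902)] ln[(0.267/0.0902)(1 − 1.00×0.1768/(0.0902×20.5))]
= (1/0.1768) ln[2.960 × 0.9044] = 5.656 × ln(2.677) = 5.656 × 0.9847 = 5.570 d.
D_c = (k_d/k_r) L₀ e^(−k_d t_c) = (0.0902/0.267) × 20.5 × e^(−0.0902×5.570) = 0.3378 × 20.5 × 0.6051 = 4.191 mg/L.
Minimum DO = C_s − D_c = 10.3 − 4.191 = 6.109 mg/L.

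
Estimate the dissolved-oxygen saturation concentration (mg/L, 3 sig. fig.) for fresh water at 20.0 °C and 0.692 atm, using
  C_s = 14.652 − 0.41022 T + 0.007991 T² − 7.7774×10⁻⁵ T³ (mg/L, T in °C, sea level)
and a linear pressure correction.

C_s ≈ 6.24 mg/L

At sea level: C_s = 14.652 − 0.41022×20.0 + 0.007991×20.0² − 7.7774×10⁻⁵×20.0³ = 9.022 mg/L.
Pressure correction: C_s' = 9.022 × 0.692 = 6.243 mg/L.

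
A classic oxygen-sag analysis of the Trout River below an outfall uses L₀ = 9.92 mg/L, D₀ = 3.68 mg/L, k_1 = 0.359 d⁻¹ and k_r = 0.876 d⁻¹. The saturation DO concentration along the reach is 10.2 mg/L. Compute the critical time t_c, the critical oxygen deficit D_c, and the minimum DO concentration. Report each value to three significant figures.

t_c ≈ 0.248 d; D_c ≈ 3.72 mg/L; min DO ≈ 6.48 mg/L

t_c = [1/(k_r−k_1)] ln[(k_r/k_1)(1 − D₀(k_r−k_1)/(k_1 L₀))]
= [1/(0.876−0.359)] ln[(0.876/0.359)(1 − 3.68×0.5170/(0.359×9.92))]
= (1/0.5170) ln[2.440 × 0.4658] = 1.934 × ln(1.137) = 1.934 × 0.1280 = 0.2475 d.
D_c = (k_1/k_r) L₀ e^(−k_1 t_c) = (0.359/0.876) × 9.92 × e^(−0.359×0.2475) = 0.4098 × 9.92 × 0.9150 = 3.720 mg/L.
Minimum DO = C_s − D_c = 10.2 − 3.720 = 6.480 mg/L.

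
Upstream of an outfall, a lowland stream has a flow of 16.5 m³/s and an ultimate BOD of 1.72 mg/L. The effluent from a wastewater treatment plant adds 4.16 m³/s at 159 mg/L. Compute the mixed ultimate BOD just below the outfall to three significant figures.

Flow-weighted mixing: C = (Q_r C_r + Q_w C_w)/(Q_r + Q_w)
= (16.5×1.72 + 4.16×159)/(16.5 + 4.16) = 689.8/20.66 = 33.39 mg/L.

33.4 mg/L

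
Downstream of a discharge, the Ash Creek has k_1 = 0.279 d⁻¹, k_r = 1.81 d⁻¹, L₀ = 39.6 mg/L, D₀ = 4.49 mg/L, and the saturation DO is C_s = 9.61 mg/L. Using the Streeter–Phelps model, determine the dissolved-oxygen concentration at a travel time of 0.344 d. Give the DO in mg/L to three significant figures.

k_1 L₀/(k_r−k_1) = 0.279×39.6/(1.81−0.279) = 11.05/1.531 = 7.216 mg/L.
e^(−k_1 t) = e^(−0.279×0.3440) = 0.9085; e^(−k_r t) = e^(−1.81×0.3440) = 0.5365.
D = 7.216 × (0.9085 − 0.5365) + 4.49 × 0.5365 = 2.684 + 2.409 = 5.093 mg/L.
DO = C_s − D = 9.61 − 5.093 = 4.517 mg/L.

DO ≈ 4.52 mg/L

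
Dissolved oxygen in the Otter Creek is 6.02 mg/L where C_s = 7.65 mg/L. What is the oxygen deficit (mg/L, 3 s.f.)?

D ≈ 1.63 mg/L

D = C_s − C = 7.65 − 6.02 = 1.63 mg/L.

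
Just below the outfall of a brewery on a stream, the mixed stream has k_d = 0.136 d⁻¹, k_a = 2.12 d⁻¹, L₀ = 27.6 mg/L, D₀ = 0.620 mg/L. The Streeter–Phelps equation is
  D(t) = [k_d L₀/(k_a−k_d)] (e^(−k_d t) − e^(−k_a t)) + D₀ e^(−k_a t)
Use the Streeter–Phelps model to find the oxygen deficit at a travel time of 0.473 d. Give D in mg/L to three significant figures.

D ≈ 1.31 mg/L

k_d L₀/(k_a−k_d) = 0.136×27.6/(2.12−0.136) = 3.754/1.984 = 1.892 mg/L.
e^(−k_d t) = e^(−0.136×0.4730) = 0.9377; e^(−k_a t) = e^(−2.12×0.4730) = 0.3669.
D = 1.892 × (0.9377 − 0.3669) + 0.620 × 0.3669 = 1.080 + 0.2275 = 1.307 mg/L.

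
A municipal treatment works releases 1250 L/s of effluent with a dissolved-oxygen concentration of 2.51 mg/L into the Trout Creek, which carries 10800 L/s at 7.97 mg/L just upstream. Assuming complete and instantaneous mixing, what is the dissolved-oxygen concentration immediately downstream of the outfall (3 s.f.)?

Flow-weighted mixing: C = (Q_r C_r + Q_w C_w)/(Q_r + Q_w)
= (10800×7.97 + 1250×2.51)/(10800 + 1250) = 89210/12050 = 7.404 mg/L.

7.40 mg/L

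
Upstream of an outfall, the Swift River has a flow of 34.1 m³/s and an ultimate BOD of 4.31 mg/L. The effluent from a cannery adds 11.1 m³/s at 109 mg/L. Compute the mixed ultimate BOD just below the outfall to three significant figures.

30.0 mg/L

Flow-weighted mixing: C = (Q_r C_r + Q_w C_w)/(Q_r + Q_w)
= (34.1×4.31 + 11.1×109)/(34.1 + 11.1) = 1357/45.20 = 30.02 mg/L.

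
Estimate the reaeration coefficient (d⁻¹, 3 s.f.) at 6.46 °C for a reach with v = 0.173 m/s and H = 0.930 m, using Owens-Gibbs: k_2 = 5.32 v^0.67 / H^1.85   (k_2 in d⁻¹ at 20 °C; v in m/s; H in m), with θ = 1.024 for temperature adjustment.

k_2 ≈ 1.36 d⁻¹

k_2(20) = 5.32 × 0.173^0.67 / 0.930^1.85 = 5.32 × 0.3087 / 0.8744 = 1.878 d⁻¹.
k_2(6.46) = 1.878 × 1.024^(6.46−20) = 1.878 × 0.7253 = 1.362 d⁻¹.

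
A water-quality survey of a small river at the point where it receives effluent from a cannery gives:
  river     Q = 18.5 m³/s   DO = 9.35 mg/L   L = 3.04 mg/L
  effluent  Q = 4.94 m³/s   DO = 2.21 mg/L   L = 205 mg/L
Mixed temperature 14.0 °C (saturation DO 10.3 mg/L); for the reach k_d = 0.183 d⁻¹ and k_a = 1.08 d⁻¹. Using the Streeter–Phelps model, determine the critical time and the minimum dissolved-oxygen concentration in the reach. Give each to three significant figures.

t_c ≈ 1.64 d; minimum DO ≈ 4.57 mg/L

Mixed DO = (18.5×9.35 + 4.94×2.21)/(18.5+4.94) = 183.9/23.44 = 7.845 mg/L.
Mixed L₀ = (18.5×3.04 + 4.94×205)/(23.44) = 1069/23.44 = 45.60 mg/L.
Initial deficit D₀ = C_s − DO₀ = 10.3 − 7.845 = 2.455 mg/L.
t_c = (1/0.8970) ln[(1.08/0.183)(1 − 2.455×0.8970/(0.183×45.60))] = 1.115 × ln(4.344) = 1.638 d.
D_c = (0.183/1.08) × 45.60 × e^(−0.183×1.638) = 0.1694 × 45.60 × 0.7411 = 5.726 mg/L.
Minimum DO = 10.3 − 5.726 = 4.574 mg/L.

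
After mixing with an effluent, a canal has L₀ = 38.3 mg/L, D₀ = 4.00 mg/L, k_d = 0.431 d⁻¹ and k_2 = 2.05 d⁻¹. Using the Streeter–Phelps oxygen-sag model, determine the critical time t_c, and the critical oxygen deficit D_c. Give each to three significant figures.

With k_2/k_d = 4.756 and 1 − D₀(k_2−k_d)/(k_d L₀) = 0.6077,
t_c = ln(4.756 × 0.6077) / (2.05 − 0.431) = ln(2.890) / 1.619 = 1.061/1.619 = 0.6556 d.
D_c = (k_d/k_2) L₀ e^(−k_d t_c) = (0.431/2.05) × 38.3 × e^(−0.431×0.6556) = 0.2102 × 38.3 × 0.7539 = 6.070 mg/L.

t_c ≈ 0.656 d; D_c ≈ 6.07 mg/L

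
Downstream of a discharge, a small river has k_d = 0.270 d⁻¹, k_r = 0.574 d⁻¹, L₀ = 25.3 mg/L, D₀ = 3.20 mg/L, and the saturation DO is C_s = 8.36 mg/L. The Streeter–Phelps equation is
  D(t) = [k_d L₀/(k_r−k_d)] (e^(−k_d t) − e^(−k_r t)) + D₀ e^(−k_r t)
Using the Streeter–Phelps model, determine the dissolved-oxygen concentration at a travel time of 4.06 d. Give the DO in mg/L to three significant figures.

k_d L₀/(k_r−k_d) = 0.270×25.3/(0.574−0.270) = 6.831/0.3040 = 22.47 mg/L.
e^(−k_d t) = e^(−0.270×4.060) = 0.3341; e^(−k_r t) = e^(−0.574×4.060) = 0.09725.
D = 22.47 × (0.3341 − 0.09725) + 3.20 × 0.09725 = 5.323 + 0.3112 = 5.634 mg/L.
DO = C_s − D = 8.36 − 5.634 = 2.726 mg/L.

DO ≈ 2.73 mg/L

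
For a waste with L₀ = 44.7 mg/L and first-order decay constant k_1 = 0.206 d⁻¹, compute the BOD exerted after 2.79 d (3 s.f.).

y ≈ 19.5 mg/L

y_t = L₀(1 − e^(−k_1 t)) = 44.7 × (1 − e^(−0.206×2.79))
= 44.7 × (1 − 0.5629) = 44.7 × 0.4371 = 19.54 mg/L.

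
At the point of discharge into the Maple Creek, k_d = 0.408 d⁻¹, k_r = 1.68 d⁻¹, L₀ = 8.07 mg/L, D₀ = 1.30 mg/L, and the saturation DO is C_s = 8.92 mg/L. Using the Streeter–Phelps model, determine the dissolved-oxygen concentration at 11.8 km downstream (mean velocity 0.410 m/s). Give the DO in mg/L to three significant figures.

DO ≈ 7.40 mg/L

Travel time t = x/v = 11.8 km / (0.410 m/s) = 11800 m / 0.410 m/s = 28780 s = 0.3331 d.
k_d L₀/(k_r−k_d) = 0.408×8.07/(1.68−0.408) = 3.293/1.272 = 2.588 mg/L.
e^(−k_d t) = e^(−0.408×0.3331) = 0.8729; e^(−k_r t) = e^(−1.68×0.3331) = 0.5714.
D = 2.588 × (0.8729 − 0.5714) + 1.30 × 0.5714 = 0.7804 + 0.7429 = 1.523 mg/L.
DO = C_s − D = 8.92 − 1.523 = 7.397 mg/L.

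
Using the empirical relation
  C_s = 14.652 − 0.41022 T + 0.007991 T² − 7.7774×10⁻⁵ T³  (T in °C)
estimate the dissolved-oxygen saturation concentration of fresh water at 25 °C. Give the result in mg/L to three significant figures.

C_s ≈ 8.18 mg/L

C_s = 14.652 − 0.41022×25 + 0.007991×25² − 7.7774×10⁻⁵×25³ = 8.176 mg/L.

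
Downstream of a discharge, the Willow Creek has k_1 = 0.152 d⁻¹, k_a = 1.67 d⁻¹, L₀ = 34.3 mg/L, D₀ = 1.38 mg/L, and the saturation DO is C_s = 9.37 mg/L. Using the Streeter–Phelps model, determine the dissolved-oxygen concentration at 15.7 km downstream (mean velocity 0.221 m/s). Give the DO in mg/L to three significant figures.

Travel time t = x/v = 15.7 km / (0.221 m/s) = 15700 m / 0.221 m/s = 71040 s = 0.8222 d.
k_1 L₀/(k_a−k_1) = 0.152×34.3/(1.67−0.152) = 5.214/1.518 = 3.435 mg/L.
e^(−k_1 t) = e^(−0.152×0.8222) = 0.8825; e^(−k_a t) = e^(−1.67×0.8222) = 0.2533.
D = 3.435 × (0.8825 − 0.2533) + 1.38 × 0.2533 = 2.161 + 0.3496 = 2.511 mg/L.
DO = C_s − D = 9.37 − 2.511 = 6.859 mg/L.

DO ≈ 6.86 mg/L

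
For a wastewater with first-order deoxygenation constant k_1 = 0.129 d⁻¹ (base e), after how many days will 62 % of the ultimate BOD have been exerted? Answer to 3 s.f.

y/L₀ = 1 − e^(−k_1 t) = 0.62 ⇒ e^(−k_1 t) = 0.380
t = −ln(0.380) / 0.129 = 0.9676 / 0.129 = 7.501 d.

t ≈ 7.50 d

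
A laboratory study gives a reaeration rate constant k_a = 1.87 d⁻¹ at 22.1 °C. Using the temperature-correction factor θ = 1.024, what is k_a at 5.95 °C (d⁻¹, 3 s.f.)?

k_a ≈ 1.27 d⁻¹

k_a(T₂) = k_a(T₁) · θ^(T₂−T₁) = 1.87 × 1.024^(5.95−22.1)
= 1.87 × 1.024^-16.2 = 1.87 × 0.6818 = 1.275 d⁻¹.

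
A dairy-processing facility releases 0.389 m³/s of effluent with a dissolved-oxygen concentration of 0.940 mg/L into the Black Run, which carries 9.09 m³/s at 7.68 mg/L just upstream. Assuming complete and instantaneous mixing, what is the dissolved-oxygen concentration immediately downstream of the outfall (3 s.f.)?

Flow-weighted mixing: C = (Q_r C_r + Q_w C_w)/(Q_r + Q_w)
= (9.09×7.68 + 0.389×0.940)/(9.09 + 0.389) = 70.18/9.479 = 7.403 mg/L.

7.40 mg/L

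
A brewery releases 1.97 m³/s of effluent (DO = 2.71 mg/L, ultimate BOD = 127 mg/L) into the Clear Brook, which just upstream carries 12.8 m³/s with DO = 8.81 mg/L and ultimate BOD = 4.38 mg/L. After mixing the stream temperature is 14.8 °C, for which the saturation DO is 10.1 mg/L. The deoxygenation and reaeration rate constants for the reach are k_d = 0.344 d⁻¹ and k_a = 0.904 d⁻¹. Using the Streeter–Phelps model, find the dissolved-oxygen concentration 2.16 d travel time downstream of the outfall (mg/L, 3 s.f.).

DO ≈ 5.55 mg/L

Mixed DO = (12.8×8.81 + 1.97×2.71)/(12.8+1.97) = 118.1/14.77 = 7.996 mg/L.
Mixed L₀ = (12.8×4.38 + 1.97×127)/(14.77) = 306.3/14.77 = 20.73 mg/L.
Initial deficit D₀ = C_s − DO₀ = 10.1 − 7.996 = 2.104 mg/L.
D(2.16) = [0.344×20.73/(0.904−0.344)](e^(−0.344×2.16) − e^(−0.904×2.16)) + 2.104 e^(−0.904×2.16)
= 12.74 × (0.4757 − 0.1419) + 2.104 × 0.1419 = 4.550 mg/L.
DO = 10.1 − 4.550 = 5.550 mg/L.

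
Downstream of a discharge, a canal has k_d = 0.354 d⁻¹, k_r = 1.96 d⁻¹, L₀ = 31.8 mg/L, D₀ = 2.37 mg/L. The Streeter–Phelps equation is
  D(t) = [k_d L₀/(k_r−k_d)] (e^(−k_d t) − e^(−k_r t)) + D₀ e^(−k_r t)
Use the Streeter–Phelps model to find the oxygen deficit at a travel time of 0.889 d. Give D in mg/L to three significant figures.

k_d L₀/(k_r−k_d) = 0.354×31.8/(1.96−0.354) = 11.26/1.606 = 7.009 mg/L.
e^(−k_d t) = e^(−0.354×0.8890) = 0.7300; e^(−k_r t) = e^(−1.96×0.8890) = 0.1751.
D = 7.009 × (0.7300 − 0.1751) + 2.37 × 0.1751 = 3.890 + 0.4150 = 4.305 mg/L.

D ≈ 4.30 mg/L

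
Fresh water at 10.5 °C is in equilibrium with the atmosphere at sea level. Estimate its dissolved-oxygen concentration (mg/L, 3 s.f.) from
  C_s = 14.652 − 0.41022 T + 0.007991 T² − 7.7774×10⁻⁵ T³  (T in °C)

C_s = 14.652 − 0.41022×10.5 + 0.007991×10.5² − 7.7774×10⁻⁵×10.5³ = 11.14 mg/L.

C_s ≈ 11.1 mg/L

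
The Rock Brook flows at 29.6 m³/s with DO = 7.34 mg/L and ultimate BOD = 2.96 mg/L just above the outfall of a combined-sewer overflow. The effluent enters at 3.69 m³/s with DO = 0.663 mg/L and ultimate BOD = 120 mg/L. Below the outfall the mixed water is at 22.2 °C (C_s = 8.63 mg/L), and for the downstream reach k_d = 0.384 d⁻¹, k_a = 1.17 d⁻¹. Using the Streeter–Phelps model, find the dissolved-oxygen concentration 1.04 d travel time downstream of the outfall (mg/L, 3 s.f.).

DO ≈ 5.11 mg/L

Mixed DO = (29.6×7.34 + 3.69×0.663)/(29.6+3.69) = 219.7/33.29 = 6.600 mg/L.
Mixed L₀ = (29.6×2.96 + 3.69×120)/(33.29) = 530.4/33.29 = 15.93 mg/L.
Initial deficit D₀ = C_s − DO₀ = 8.63 − 6.600 = 2.030 mg/L.
D(1.04) = [0.384×15.93/(1.17−0.384)](e^(−0.384×1.04) − e^(−1.17×1.04)) + 2.030 e^(−1.17×1.04)
= 7.784 × (0.6707 − 0.2962) + 2.030 × 0.2962 = 3.517 mg/L.
DO = 8.63 − 3.517 = 5.113 mg/L.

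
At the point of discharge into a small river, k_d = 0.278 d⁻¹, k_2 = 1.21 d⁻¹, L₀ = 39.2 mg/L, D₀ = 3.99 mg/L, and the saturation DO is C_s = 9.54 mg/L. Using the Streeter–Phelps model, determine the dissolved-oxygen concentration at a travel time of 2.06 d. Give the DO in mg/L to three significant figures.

k_d L₀/(k_2−k_d) = 0.278×39.2/(1.21−0.278) = 10.90/0.9320 = 11.69 mg/L.
e^(−k_d t) = e^(−0.278×2.060) = 0.5640; e^(−k_2 t) = e^(−1.21×2.060) = 0.08269.
D = 11.69 × (0.5640 − 0.08269) + 3.99 × 0.08269 = 5.628 + 0.3300 = 5.958 mg/L.
DO = C_s − D = 9.54 − 5.958 = 3.582 mg/L.

DO ≈ 3.58 mg/L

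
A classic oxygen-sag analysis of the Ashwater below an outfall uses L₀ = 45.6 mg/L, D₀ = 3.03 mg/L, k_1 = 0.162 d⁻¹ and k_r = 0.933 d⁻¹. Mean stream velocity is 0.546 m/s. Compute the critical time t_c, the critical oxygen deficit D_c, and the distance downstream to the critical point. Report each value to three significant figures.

t_c ≈ 1.78 d; D_c ≈ 5.94 mg/L; x_c ≈ 83.9 km

With k_r/k_1 = 5.759 and 1 − D₀(k_r−k_1)/(k_1 L₀) = 0.6838,
t_c = ln(5.759 × 0.6838) / (0.933 − 0.162) = ln(3.938) / 0.7710 = 1.371/0.7710 = 1.778 d.
L(t_c) = L₀ e^(−k_1 t_c) = 45.6 × 0.7498 = 34.19 mg/L, and at the critical point k_r D_c = k_1 L, so D_c = (0.162/0.933) × 34.19 = 5.936 mg/L.
x_c = v t_c = 0.546 m/s × 1.778 d × 86400 s/d = 83870 m ≈ 83.9 km.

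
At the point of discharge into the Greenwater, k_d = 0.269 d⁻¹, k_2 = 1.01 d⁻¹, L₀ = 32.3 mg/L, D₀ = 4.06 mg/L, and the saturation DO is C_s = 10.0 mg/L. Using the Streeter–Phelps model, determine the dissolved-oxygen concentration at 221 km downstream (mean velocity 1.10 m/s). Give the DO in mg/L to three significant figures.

Travel time t = x/v = 221 km / (1.10 m/s) = 221000 m / 1.10 m/s = 200900 s = 2.325 d.
k_d L₀/(k_2−k_d) = 0.269×32.3/(1.01−0.269) = 8.689/0.7410 = 11.73 mg/L.
e^(−k_d t) = e^(−0.269×2.325) = 0.5350; e^(−k_2 t) = e^(−1.01×2.325) = 0.09550.
D = 11.73 × (0.5350 − 0.09550) + 4.06 × 0.09550 = 5.153 + 0.3877 = 5.541 mg/L.
DO = C_s − D = 10.0 − 5.541 = 4.459 mg/L.

DO ≈ 4.46 mg/L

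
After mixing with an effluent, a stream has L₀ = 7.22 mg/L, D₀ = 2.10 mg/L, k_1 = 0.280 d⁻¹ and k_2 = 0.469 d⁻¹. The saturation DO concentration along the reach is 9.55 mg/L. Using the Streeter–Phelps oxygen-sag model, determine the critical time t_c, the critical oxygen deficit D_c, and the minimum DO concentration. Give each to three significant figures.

t_c ≈ 1.57 d; D_c ≈ 2.78 mg/L; min DO ≈ 6.77 mg/L

With k_2/k_1 = 1.675 and 1 − D₀(k_2−k_1)/(k_1 L₀) = 0.8037,
t_c = ln(1.675 × 0.8037) / (0.469 − 0.280) = ln(1.346) / 0.1890 = 0.2972/0.1890 = 1.573 d.
L(t_c) = L₀ e^(−k_1 t_c) = 7.22 × 0.6438 = 4.648 mg/L, and at the critical point k_2 D_c = k_1 L, so D_c = (0.280/0.469) × 4.648 = 2.775 mg/L.
Minimum DO = C_s − D_c = 9.55 − 2.775 = 6.775 mg/L.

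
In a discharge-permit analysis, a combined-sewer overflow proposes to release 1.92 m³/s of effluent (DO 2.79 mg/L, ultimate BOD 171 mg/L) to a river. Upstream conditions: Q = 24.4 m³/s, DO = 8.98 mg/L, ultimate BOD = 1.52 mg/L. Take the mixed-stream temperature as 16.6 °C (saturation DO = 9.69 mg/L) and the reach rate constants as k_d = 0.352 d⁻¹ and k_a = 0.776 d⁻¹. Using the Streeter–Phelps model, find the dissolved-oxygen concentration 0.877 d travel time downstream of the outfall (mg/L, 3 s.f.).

Mixed DO = (24.4×8.98 + 1.92×2.79)/(24.4+1.92) = 224.5/26.32 = 8.528 mg/L.
Mixed L₀ = (24.4×1.52 + 1.92×171)/(26.32) = 365.4/26.32 = 13.88 mg/L.
Initial deficit D₀ = C_s − DO₀ = 9.69 − 8.528 = 1.162 mg/L.
D(0.877) = [0.352×13.88/(0.776−0.352)](e^(−0.352×0.877) − e^(−0.776×0.877)) + 1.162 e^(−0.776×0.877)
= 11.53 × (0.7344 − 0.5063) + 1.162 × 0.5063 = 3.217 mg/L.
DO = 9.69 − 3.217 = 6.473 mg/L.

DO ≈ 6.47 mg/L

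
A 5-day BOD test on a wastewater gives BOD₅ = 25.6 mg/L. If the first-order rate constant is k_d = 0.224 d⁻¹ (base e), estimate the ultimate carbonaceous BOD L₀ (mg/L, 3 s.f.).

L₀ ≈ 38.0 mg/L

BOD₅ = L₀(1 − e^(−5k_d)) ⇒ L₀ = BOD₅ / (1 − e^(−5×0.224))
= 25.6 / (1 − 0.3263) = 25.6 / 0.6737 = 38.00 mg/L.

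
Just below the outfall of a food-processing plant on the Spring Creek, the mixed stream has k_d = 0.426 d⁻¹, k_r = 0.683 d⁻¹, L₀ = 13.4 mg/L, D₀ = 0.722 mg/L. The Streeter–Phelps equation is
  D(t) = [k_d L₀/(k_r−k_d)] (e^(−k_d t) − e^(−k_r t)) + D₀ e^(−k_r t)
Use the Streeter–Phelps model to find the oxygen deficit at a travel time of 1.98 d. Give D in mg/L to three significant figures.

D ≈ 4.00 mg/L

k_d L₀/(k_r−k_d) = 0.426×13.4/(0.683−0.426) = 5.708/0.2570 = 22.21 mg/L.
e^(−k_d t) = e^(−0.426×1.980) = 0.4302; e^(−k_r t) = e^(−0.683×1.980) = 0.2586.
D = 22.21 × (0.4302 − 0.2586) + 0.722 × 0.2586 = 3.811 + 0.1867 = 3.998 mg/L.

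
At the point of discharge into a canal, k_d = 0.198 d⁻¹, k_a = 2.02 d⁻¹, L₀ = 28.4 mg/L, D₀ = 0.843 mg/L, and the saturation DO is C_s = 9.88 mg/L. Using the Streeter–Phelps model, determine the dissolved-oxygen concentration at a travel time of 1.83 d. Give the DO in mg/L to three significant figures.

DO ≈ 7.79 mg/L

k_d L₀/(k_a−k_d) = 0.198×28.4/(2.02−0.198) = 5.623/1.822 = 3.086 mg/L.
e^(−k_d t) = e^(−0.198×1.830) = 0.6960; e^(−k_a t) = e^(−2.02×1.830) = 0.02481.
D = 3.086 × (0.6960 − 0.02481) + 0.843 × 0.02481 = 2.072 + 0.02091 = 2.093 mg/L.
DO = C_s − D = 9.88 − 2.093 = 7.787 mg/L.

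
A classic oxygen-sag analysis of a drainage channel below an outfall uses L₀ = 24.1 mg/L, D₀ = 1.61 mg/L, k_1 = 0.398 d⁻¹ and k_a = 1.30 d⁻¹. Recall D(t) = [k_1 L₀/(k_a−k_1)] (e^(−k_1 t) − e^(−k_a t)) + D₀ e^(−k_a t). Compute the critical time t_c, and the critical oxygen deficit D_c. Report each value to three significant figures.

t_c ≈ 1.13 d; D_c ≈ 4.71 mg/L

With k_a/k_1 = 3.266 and 1 − D₀(k_a−k_1)/(k_1 L₀) = 0.8486,
t_c = ln(3.266 × 0.8486) / (1.30 − 0.398) = ln(2.772) / 0.9020 = 1.019/0.9020 = 1.130 d.
L(t_c) = L₀ e^(−k_1 t_c) = 24.1 × 0.6377 = 15.37 mg/L, and at the critical point k_a D_c = k_1 L, so D_c = (0.398/1.30) × 15.37 = 4.705 mg/L.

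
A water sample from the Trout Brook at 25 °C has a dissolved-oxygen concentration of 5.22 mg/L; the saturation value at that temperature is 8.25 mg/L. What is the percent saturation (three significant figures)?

63.3 % saturation

% saturation = C/C_s × 100 = 5.22/8.25 × 100 = 63.3 %.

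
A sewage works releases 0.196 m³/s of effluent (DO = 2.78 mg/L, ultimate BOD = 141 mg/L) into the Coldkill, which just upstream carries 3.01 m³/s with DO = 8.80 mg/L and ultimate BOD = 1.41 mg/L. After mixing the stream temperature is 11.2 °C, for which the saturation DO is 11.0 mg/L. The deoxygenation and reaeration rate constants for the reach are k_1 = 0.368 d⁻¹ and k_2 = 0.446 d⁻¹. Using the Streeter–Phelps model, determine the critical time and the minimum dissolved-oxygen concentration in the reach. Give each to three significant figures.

Mixed DO = (3.01×8.80 + 0.196×2.78)/(3.01+0.196) = 27.03/3.206 = 8.432 mg/L.
Mixed L₀ = (3.01×1.41 + 0.196×141)/(3.206) = 31.88/3.206 = 9.944 mg/L.
Initial deficit D₀ = C_s − DO₀ = 11.0 − 8.432 = 2.568 mg/L.
t_c = (1/0.07800) ln[(0.446/0.368)(1 − 2.568×0.07800/(0.368×9.944))] = 12.82 × ln(1.146) = 1.743 d.
D_c = (0.368/0.446) × 9.944 × e^(−0.368×1.743) = 0.8251 × 9.944 × 0.5266 = 4.320 mg/L.
Minimum DO = 11.0 − 4.320 = 6.680 mg/L.

t_c ≈ 1.74 d; minimum DO ≈ 6.68 mg/L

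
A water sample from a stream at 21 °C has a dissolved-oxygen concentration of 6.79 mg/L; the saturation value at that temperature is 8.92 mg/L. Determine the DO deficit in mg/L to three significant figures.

D = C_s − C = 8.92 − 6.79 = 2.13 mg/L.

D ≈ 2.13 mg/L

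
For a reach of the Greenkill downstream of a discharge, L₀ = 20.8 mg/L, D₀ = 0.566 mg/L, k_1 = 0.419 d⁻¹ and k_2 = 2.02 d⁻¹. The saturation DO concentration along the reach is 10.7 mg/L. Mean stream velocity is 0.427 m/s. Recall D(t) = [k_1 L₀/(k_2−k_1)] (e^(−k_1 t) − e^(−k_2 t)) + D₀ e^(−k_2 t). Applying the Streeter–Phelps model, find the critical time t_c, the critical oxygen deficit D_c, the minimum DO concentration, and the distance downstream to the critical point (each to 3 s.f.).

t_c ≈ 0.914 d; D_c ≈ 2.94 mg/L; min DO ≈ 7.76 mg/L; x_c ≈ 33.7 km

t_c = [1/(k_2−k_1)] ln[(k_2/k_1)(1 − D₀(k_2−k_1)/(k_1 L₀))]
= [1/(2.02−0.419)] ln[(2.02/0.419)(1 − 0.566×1.601/(0.419×20.8))]
= (1/1.601) ln[4.821 × 0.8960] = 0.6246 × ln(4.320) = 0.6246 × 1.463 = 0.9139 d.
D_c = (k_1/k_2) L₀ e^(−k_1 t_c) = (0.419/2.02) × 20.8 × e^(−0.419×0.9139) = 0.2074 × 20.8 × 0.6819 = 2.942 mg/L.
Minimum DO = C_s − D_c = 10.7 − 2.942 = 7.758 mg/L.
x_c = v t_c = 0.427 m/s × 0.9139 d × 86400 s/d = 33720 m ≈ 33.7 km.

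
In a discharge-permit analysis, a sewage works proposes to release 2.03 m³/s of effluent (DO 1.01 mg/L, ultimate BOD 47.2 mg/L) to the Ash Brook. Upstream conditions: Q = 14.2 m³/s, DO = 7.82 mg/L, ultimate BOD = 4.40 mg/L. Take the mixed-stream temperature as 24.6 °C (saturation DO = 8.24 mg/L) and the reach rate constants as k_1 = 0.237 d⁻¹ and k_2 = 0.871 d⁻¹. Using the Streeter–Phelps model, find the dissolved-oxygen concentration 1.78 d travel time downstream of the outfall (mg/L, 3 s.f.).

Mixed DO = (14.2×7.82 + 2.03×1.01)/(14.2+2.03) = 113.1/16.23 = 6.968 mg/L.
Mixed L₀ = (14.2×4.40 + 2.03×47.2)/(16.23) = 158.3/16.23 = 9.753 mg/L.
Initial deficit D₀ = C_s − DO₀ = 8.24 − 6.968 = 1.272 mg/L.
D(1.78) = [0.237×9.753/(0.871−0.237)](e^(−0.237×1.78) − e^(−0.871×1.78)) + 1.272 e^(−0.871×1.78)
= 3.646 × (0.6558 − 0.2122) + 1.272 × 0.2122 = 1.887 mg/L.
DO = 8.24 − 1.887 = 6.353 mg/L.

DO ≈ 6.35 mg/L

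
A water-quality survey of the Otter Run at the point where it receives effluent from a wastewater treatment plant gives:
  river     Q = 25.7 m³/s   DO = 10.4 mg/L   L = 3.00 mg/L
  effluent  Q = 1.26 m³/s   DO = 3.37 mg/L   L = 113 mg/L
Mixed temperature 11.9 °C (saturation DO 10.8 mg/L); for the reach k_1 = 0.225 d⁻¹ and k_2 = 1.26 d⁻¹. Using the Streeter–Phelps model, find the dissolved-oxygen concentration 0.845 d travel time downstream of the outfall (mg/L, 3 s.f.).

Mixed DO = (25.7×10.4 + 1.26×3.37)/(25.7+1.26) = 271.5/26.96 = 10.07 mg/L.
Mixed L₀ = (25.7×3.00 + 1.26×113)/(26.96) = 219.5/26.96 = 8.141 mg/L.
Initial deficit D₀ = C_s − DO₀ = 10.8 − 10.07 = 0.7286 mg/L.
D(0.845) = [0.225×8.141/(1.26−0.225)](e^(−0.225×0.845) − e^(−1.26×0.845)) + 0.7286 e^(−1.26×0.845)
= 1.770 × (0.8269 − 0.3448) + 0.7286 × 0.3448 = 1.104 mg/L.
DO = 10.8 − 1.104 = 9.696 mg/L.

DO ≈ 9.70 mg/L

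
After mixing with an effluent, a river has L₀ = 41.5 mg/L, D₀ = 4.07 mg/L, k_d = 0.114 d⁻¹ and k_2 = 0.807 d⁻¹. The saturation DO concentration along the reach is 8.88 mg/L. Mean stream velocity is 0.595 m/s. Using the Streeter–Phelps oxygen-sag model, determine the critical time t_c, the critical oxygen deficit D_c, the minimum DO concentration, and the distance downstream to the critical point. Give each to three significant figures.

t_c ≈ 1.52 d; D_c ≈ 4.93 mg/L; min DO ≈ 3.95 mg/L; x_c ≈ 77.9 km

At the critical point dD/dt = 0, so k_d L₀ e^(−k_d t) = k_2 D. Substituting D(t) from the Streeter–Phelps equation and solving for t gives
t_c = ln[(k_2/k_d)(1 − D₀(k_2−k_d)/(k_d L₀))] / (k_2−k_d).
Here k_2−k_d = 0.6930 d⁻¹ and 1 − D₀(k_2−k_d)/(k_d L₀) = 1 − 4.07×0.6930/(0.114×41.5) = 0.4038, so
t_c = ln(7.079 × 0.4038) / 0.6930 = 1.050 / 0.6930 = 1.516 d.
D_c = (k_d/k_2) L₀ e^(−k_d t_c) = (0.114/0.807) × 41.5 × e^(−0.114×1.516) = 0.1413 × 41.5 × 0.8413 = 4.932 mg/L.
Minimum DO = C_s − D_c = 8.88 − 4.932 = 3.948 mg/L.
x_c = v t_c = 0.595 m/s × 1.516 d × 86400 s/d = 77920 m ≈ 77.9 km.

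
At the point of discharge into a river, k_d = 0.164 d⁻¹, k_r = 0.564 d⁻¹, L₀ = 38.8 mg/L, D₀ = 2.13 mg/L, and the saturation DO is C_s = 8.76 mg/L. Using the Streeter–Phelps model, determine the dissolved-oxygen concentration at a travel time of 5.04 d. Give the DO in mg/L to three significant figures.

DO ≈ 2.60 mg/L

k_d L₀/(k_r−k_d) = 0.164×38.8/(0.564−0.164) = 6.363/0.4000 = 15.91 mg/L.
e^(−k_d t) = e^(−0.164×5.040) = 0.4376; e^(−k_r t) = e^(−0.564×5.040) = 0.05828.
D = 15.91 × (0.4376 − 0.05828) + 2.13 × 0.05828 = 6.034 + 0.1241 = 6.158 mg/L.
DO = C_s − D = 8.76 − 6.158 = 2.602 mg/L.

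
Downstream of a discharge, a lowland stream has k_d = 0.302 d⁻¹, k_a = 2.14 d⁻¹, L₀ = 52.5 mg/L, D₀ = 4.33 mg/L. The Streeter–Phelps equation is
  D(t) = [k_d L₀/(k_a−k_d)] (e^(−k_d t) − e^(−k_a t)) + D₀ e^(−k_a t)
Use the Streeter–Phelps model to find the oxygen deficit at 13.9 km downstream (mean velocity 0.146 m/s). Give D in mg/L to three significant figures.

D ≈ 5.78 mg/L

Travel time t = x/v = 13.9 km / (0.146 m/s) = 13900 m / 0.146 m/s = 95210 s = 1.102 d.
k_d L₀/(k_a−k_d) = 0.302×52.5/(2.14−0.302) = 15.85/1.838 = 8.626 mg/L.
e^(−k_d t) = e^(−0.302×1.102) = 0.7169; e^(−k_a t) = e^(−2.14×1.102) = 0.09460.
D = 8.626 × (0.7169 − 0.09460) + 4.33 × 0.09460 = 5.368 + 0.4096 = 5.778 mg/L.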